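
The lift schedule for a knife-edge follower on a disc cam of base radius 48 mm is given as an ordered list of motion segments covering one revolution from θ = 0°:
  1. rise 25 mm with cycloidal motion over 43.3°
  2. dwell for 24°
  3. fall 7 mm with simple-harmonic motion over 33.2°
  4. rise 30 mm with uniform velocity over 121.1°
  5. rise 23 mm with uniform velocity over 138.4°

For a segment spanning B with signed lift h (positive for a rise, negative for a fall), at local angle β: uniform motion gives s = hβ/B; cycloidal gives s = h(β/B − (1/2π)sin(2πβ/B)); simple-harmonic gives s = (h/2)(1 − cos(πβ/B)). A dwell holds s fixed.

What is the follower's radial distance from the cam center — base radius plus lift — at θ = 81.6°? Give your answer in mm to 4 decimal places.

seg 1 [0°–43.3°] cycloidal, h=25: full span → s += 25 → s = 25.0000
seg 2 [43.3°–67.3°] dwell: s stays 25.0000
seg 3 [67.3°–100.5°] simple-harmonic, h=-7: θ=81.6° here. β=14.3, B=33.2. -7/2·(1 − cos(π·0.4307)) = -2.7443 → s = 22.2557
radial distance = base radius + s = 48 + 22.2557 = 70.2557

70.2557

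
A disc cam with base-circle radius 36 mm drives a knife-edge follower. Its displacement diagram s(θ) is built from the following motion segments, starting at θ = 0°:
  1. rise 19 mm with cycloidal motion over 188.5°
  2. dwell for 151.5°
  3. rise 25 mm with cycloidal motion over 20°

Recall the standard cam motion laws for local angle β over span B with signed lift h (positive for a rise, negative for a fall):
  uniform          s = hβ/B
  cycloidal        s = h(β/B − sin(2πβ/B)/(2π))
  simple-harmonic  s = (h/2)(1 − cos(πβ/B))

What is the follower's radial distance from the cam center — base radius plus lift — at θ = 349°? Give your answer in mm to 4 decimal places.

seg 1 [0°–188.5°] cycloidal, h=19: full span → s += 19 → s = 19.0000
seg 2 [188.5°–340°] dwell: s stays 19.0000
seg 3 [340°–360°] cycloidal, h=25: θ=349° here. β=9, B=20. 25·(0.4500 − sin(2π·0.4500)/(2π)) = 10.0205 → s = 29.0205
radial distance = base radius + s = 36 + 29.0205 = 65.0205

65.0205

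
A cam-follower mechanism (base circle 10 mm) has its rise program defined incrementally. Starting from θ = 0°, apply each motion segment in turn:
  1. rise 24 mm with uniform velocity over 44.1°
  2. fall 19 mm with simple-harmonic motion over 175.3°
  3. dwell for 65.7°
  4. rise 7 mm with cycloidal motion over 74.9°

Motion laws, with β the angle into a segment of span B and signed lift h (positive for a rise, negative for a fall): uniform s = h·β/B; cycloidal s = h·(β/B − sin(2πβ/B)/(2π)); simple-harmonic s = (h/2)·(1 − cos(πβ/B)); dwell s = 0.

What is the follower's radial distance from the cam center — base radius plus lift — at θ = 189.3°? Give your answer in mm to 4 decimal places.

seg 1 [0°–44.1°] uniform, h=24: full span → s += 24 → s = 24.0000
seg 2 [44.1°–219.4°] simple-harmonic, h=-19: θ=189.3° here. β=145.2, B=175.3. -19/2·(1 − cos(π·0.8283)) = -17.6510 → s = 6.3490
radial distance = base radius + s = 10 + 6.3490 = 16.3490

16.3490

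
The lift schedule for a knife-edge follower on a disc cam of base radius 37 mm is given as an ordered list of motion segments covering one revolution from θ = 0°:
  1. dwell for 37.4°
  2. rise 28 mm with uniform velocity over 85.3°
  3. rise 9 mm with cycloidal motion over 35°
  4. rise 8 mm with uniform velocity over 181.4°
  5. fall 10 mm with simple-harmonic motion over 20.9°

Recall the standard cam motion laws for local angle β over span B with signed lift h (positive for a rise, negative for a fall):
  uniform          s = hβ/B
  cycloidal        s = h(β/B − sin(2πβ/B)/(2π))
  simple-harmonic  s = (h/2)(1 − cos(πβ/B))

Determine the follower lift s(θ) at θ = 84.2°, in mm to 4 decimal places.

seg 1 [0°–37.4°] dwell: s stays 0.0000
seg 2 [37.4°–122.7°] uniform, h=28: θ=84.2° here. β=46.8, B=85.3. 28·46.8/85.3 = 15.3623 → s = 15.3623

15.3623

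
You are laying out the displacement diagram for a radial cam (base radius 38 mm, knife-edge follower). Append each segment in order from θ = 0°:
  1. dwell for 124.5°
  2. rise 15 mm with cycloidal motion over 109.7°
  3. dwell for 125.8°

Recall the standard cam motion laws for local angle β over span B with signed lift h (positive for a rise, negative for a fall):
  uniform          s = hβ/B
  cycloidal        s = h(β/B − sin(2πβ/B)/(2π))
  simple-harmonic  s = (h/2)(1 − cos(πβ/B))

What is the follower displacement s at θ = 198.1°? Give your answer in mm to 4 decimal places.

seg 1 [0°–124.5°] dwell: s stays 0.0000
seg 2 [124.5°–234.2°] cycloidal, h=15: θ=198.1° here. β=73.6, B=109.7. 15·(0.6709 − sin(2π·0.6709)/(2π)) = 12.1625 → s = 12.1625

12.1625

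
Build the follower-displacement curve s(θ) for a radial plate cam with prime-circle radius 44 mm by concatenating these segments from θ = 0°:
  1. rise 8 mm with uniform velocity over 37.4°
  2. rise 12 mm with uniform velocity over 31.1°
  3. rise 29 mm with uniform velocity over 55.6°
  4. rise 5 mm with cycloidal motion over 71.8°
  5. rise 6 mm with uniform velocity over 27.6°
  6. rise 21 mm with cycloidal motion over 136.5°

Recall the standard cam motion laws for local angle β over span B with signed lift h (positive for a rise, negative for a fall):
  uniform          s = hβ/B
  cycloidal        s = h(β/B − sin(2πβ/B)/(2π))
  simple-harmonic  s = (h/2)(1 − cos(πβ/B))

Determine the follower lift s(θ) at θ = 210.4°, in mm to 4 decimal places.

seg 1 [0°–37.4°] uniform, h=8: full span → s += 8 → s = 8.0000
seg 2 [37.4°–68.5°] uniform, h=12: full span → s += 12 → s = 20.0000
seg 3 [68.5°–124.1°] uniform, h=29: full span → s += 29 → s = 49.0000
seg 4 [124.1°–195.9°] cycloidal, h=5: full span → s += 5 → s = 54.0000
seg 5 [195.9°–223.5°] uniform, h=6: θ=210.4° here. β=14.5, B=27.6. 6·14.5/27.6 = 3.1522 → s = 57.1522

57.1522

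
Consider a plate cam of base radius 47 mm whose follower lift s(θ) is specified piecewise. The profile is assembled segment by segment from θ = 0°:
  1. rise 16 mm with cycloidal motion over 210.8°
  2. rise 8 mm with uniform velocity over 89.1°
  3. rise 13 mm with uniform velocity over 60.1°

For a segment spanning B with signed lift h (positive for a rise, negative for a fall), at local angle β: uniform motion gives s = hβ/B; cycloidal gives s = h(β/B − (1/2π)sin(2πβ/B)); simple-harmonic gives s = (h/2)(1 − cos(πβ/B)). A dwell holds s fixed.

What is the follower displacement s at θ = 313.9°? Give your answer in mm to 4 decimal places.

seg 1 [0°–210.8°] cycloidal, h=16: full span → s += 16 → s = 16.0000
seg 2 [210.8°–299.9°] uniform, h=8: full span → s += 8 → s = 24.0000
seg 3 [299.9°–360°] uniform, h=13: θ=313.9° here. β=14, B=60.1. 13·14/60.1 = 3.0283 → s = 27.0283

27.0283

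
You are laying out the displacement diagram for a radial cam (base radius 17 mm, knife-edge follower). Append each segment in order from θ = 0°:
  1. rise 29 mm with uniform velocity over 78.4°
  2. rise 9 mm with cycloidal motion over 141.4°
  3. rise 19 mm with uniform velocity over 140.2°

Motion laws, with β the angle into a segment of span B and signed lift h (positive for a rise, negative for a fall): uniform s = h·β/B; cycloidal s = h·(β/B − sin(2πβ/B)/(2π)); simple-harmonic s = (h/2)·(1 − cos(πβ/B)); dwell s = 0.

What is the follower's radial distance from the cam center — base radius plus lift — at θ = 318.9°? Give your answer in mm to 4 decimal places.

seg 1 [0°–78.4°] uniform, h=29: full span → s += 29 → s = 29.0000
seg 2 [78.4°–219.8°] cycloidal, h=9: full span → s += 9 → s = 38.0000
seg 3 [219.8°–360°] uniform, h=19: θ=318.9° here. β=99.1, B=140.2. 19·99.1/140.2 = 13.4301 → s = 51.4301
radial distance = base radius + s = 17 + 51.4301 = 68.4301

68.4301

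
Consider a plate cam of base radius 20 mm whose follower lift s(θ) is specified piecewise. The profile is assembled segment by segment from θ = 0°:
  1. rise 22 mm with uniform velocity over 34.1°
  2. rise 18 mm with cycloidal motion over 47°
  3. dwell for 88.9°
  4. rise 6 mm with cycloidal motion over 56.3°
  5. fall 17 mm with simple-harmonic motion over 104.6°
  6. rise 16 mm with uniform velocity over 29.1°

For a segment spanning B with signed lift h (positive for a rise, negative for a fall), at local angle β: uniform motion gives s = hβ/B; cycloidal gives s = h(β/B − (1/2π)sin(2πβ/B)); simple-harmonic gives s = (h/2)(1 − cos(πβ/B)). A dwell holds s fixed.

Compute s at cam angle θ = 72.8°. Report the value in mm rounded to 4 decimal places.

seg 1 [0°–34.1°] uniform, h=22: full span → s += 22 → s = 22.0000
seg 2 [34.1°–81.1°] cycloidal, h=18: θ=72.8° here. β=38.7, B=47. 18·(0.8234 − sin(2π·0.8234)/(2π)) = 17.3867 → s = 39.3867

39.3867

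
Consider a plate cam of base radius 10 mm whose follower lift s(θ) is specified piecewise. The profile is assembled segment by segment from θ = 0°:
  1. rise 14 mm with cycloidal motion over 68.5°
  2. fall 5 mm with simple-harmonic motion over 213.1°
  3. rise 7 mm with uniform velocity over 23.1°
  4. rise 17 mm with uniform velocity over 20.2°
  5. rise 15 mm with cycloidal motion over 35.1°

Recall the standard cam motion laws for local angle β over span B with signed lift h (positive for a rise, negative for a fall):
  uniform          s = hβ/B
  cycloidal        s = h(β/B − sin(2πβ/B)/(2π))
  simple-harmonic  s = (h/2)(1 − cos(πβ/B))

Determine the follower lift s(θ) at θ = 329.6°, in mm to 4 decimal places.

seg 1 [0°–68.5°] cycloidal, h=14: full span → s += 14 → s = 14.0000
seg 2 [68.5°–281.6°] simple-harmonic, h=-5: full span → s += -5 → s = 9.0000
seg 3 [281.6°–304.7°] uniform, h=7: full span → s += 7 → s = 16.0000
seg 4 [304.7°–324.9°] uniform, h=17: full span → s += 17 → s = 33.0000
seg 5 [324.9°–360°] cycloidal, h=15: θ=329.6° here. β=4.7, B=35.1. 15·(0.1339 − sin(2π·0.1339)/(2π)) = 0.2287 → s = 33.2287

33.2287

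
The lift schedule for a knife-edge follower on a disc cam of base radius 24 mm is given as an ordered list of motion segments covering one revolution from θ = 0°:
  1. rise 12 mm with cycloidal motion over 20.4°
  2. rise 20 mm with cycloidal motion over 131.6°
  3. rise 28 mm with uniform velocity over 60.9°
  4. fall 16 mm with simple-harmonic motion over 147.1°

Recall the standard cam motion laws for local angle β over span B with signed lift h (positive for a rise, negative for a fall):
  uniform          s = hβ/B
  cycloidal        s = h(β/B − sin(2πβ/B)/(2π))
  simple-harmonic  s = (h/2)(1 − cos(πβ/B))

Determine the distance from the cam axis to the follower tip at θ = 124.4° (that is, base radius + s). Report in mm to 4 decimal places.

seg 1 [0°–20.4°] cycloidal, h=12: full span → s += 12 → s = 12.0000
seg 2 [20.4°–152°] cycloidal, h=20: θ=124.4° here. β=104, B=131.6. 20·(0.7903 − sin(2π·0.7903)/(2π)) = 18.8872 → s = 30.8872
radial distance = base radius + s = 24 + 30.8872 = 54.8872

54.8872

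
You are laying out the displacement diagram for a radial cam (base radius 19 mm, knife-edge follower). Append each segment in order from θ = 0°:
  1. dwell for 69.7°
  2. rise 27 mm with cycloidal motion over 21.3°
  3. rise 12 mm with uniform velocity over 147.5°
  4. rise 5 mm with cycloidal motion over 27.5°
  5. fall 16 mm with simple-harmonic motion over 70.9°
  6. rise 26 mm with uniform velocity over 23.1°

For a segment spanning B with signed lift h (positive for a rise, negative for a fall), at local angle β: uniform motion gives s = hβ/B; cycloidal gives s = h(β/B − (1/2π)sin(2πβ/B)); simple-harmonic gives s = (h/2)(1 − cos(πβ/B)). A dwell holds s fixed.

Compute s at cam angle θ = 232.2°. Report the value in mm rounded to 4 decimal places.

seg 1 [0°–69.7°] dwell: s stays 0.0000
seg 2 [69.7°–91°] cycloidal, h=27: full span → s += 27 → s = 27.0000
seg 3 [91°–238.5°] uniform, h=12: θ=232.2° here. β=141.2, B=147.5. 12·141.2/147.5 = 11.4875 → s = 38.4875

38.4875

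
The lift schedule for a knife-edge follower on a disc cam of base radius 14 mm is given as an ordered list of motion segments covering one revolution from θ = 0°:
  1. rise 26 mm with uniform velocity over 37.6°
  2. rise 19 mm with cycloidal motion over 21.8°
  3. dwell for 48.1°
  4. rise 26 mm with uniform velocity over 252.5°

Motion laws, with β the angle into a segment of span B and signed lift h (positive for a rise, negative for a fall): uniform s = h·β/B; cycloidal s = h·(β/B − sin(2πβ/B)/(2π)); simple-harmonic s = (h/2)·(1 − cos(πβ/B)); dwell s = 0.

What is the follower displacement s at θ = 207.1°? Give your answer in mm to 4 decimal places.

seg 1 [0°–37.6°] uniform, h=26: full span → s += 26 → s = 26.0000
seg 2 [37.6°–59.4°] cycloidal, h=19: full span → s += 19 → s = 45.0000
seg 3 [59.4°–107.5°] dwell: s stays 45.0000
seg 4 [107.5°–360°] uniform, h=26: θ=207.1° here. β=99.6, B=252.5. 26·99.6/252.5 = 10.2558 → s = 55.2558

55.2558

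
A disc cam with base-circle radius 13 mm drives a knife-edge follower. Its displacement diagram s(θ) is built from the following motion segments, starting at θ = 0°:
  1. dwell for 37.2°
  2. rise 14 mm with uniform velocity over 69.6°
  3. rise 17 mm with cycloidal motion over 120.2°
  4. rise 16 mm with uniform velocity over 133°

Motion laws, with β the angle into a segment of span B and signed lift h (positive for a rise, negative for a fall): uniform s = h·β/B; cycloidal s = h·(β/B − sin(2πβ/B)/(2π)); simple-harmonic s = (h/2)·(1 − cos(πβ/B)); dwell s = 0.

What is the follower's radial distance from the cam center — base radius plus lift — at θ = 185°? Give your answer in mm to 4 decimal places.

seg 1 [0°–37.2°] dwell: s stays 0.0000
seg 2 [37.2°–106.8°] uniform, h=14: full span → s += 14 → s = 14.0000
seg 3 [106.8°–227°] cycloidal, h=17: θ=185° here. β=78.2, B=120.2. 17·(0.6506 − sin(2π·0.6506)/(2π)) = 13.2546 → s = 27.2546
radial distance = base radius + s = 13 + 27.2546 = 40.2546

40.2546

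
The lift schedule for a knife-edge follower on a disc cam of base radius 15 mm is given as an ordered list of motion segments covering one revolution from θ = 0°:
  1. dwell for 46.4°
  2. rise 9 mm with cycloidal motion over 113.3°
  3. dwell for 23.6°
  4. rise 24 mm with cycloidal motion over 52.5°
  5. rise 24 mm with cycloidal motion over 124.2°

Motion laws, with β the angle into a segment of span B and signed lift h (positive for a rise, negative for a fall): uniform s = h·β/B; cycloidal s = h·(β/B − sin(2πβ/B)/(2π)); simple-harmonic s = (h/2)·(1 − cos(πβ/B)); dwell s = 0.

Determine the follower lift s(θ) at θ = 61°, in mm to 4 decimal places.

seg 1 [0°–46.4°] dwell: s stays 0.0000
seg 2 [46.4°–159.7°] cycloidal, h=9: θ=61° here. β=14.6, B=113.3. 9·(0.1289 − sin(2π·0.1289)/(2π)) = 0.1226 → s = 0.1226

0.1226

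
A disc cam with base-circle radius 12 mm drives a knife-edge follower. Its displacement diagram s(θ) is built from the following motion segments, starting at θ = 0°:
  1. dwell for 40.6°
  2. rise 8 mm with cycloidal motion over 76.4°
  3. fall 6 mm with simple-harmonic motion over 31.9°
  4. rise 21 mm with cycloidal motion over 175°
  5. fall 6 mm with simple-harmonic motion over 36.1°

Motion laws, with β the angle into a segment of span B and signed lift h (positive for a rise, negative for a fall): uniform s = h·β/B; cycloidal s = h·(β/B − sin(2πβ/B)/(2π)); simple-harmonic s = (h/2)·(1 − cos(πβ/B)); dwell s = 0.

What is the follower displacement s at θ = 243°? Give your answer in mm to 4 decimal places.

seg 1 [0°–40.6°] dwell: s stays 0.0000
seg 2 [40.6°–117°] cycloidal, h=8: full span → s += 8 → s = 8.0000
seg 3 [117°–148.9°] simple-harmonic, h=-6: full span → s += -6 → s = 2.0000
seg 4 [148.9°–323.9°] cycloidal, h=21: θ=243° here. β=94.1, B=175. 21·(0.5377 − sin(2π·0.5377)/(2π)) = 12.0766 → s = 14.0766

14.0766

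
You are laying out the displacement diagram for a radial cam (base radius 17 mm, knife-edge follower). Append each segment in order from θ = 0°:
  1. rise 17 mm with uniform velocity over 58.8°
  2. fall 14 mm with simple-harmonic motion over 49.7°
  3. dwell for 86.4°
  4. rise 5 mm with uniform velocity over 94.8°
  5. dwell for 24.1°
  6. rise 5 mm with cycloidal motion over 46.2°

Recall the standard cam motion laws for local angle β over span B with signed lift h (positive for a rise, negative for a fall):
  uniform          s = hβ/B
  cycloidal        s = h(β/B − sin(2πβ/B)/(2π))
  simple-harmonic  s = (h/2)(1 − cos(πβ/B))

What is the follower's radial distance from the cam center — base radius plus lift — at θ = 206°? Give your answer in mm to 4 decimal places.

seg 1 [0°–58.8°] uniform, h=17: full span → s += 17 → s = 17.0000
seg 2 [58.8°–108.5°] simple-harmonic, h=-14: full span → s += -14 → s = 3.0000
seg 3 [108.5°–194.9°] dwell: s stays 3.0000
seg 4 [194.9°–289.7°] uniform, h=5: θ=206° here. β=11.1, B=94.8. 5·11.1/94.8 = 0.5854 → s = 3.5854
radial distance = base radius + s = 17 + 3.5854 = 20.5854

20.5854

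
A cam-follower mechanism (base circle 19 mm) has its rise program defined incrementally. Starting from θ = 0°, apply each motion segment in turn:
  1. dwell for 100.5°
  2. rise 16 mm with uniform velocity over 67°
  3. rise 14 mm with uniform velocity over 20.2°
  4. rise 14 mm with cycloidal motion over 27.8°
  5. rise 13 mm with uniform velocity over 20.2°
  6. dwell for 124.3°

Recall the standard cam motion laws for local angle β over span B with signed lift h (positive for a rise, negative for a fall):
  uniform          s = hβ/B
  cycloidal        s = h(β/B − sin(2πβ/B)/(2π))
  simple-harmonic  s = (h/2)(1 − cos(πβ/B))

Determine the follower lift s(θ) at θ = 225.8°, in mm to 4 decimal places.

seg 1 [0°–100.5°] dwell: s stays 0.0000
seg 2 [100.5°–167.5°] uniform, h=16: full span → s += 16 → s = 16.0000
seg 3 [167.5°–187.7°] uniform, h=14: full span → s += 14 → s = 30.0000
seg 4 [187.7°–215.5°] cycloidal, h=14: full span → s += 14 → s = 44.0000
seg 5 [215.5°–235.7°] uniform, h=13: θ=225.8° here. β=10.3, B=20.2. 13·10.3/20.2 = 6.6287 → s = 50.6287

50.6287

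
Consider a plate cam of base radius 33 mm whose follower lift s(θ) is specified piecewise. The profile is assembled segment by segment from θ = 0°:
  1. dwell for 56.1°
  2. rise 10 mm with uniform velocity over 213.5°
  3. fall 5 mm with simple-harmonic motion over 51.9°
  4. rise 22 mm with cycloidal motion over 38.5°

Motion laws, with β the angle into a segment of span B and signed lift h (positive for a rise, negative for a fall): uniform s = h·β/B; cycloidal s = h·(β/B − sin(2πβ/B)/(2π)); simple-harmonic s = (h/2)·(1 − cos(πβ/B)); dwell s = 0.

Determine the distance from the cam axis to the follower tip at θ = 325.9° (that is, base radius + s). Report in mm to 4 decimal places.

seg 1 [0°–56.1°] dwell: s stays 0.0000
seg 2 [56.1°–269.6°] uniform, h=10: full span → s += 10 → s = 10.0000
seg 3 [269.6°–321.5°] simple-harmonic, h=-5: full span → s += -5 → s = 5.0000
seg 4 [321.5°–360°] cycloidal, h=22: θ=325.9° here. β=4.4, B=38.5. 22·(0.1143 − sin(2π·0.1143)/(2π)) = 0.2106 → s = 5.2106
radial distance = base radius + s = 33 + 5.2106 = 38.2106

38.2106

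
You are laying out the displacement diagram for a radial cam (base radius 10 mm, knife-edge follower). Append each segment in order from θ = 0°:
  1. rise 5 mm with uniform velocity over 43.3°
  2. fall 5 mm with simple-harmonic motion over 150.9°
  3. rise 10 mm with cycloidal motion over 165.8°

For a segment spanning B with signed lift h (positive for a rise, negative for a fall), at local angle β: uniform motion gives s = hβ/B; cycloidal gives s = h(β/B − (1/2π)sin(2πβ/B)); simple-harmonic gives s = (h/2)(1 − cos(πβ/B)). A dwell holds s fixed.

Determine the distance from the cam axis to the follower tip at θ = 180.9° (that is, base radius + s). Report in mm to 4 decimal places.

seg 1 [0°–43.3°] uniform, h=5: full span → s += 5 → s = 5.0000
seg 2 [43.3°–194.2°] simple-harmonic, h=-5: θ=180.9° here. β=137.6, B=150.9. -5/2·(1 − cos(π·0.9119)) = -4.9048 → s = 0.0952
radial distance = base radius + s = 10 + 0.0952 = 10.0952

10.0952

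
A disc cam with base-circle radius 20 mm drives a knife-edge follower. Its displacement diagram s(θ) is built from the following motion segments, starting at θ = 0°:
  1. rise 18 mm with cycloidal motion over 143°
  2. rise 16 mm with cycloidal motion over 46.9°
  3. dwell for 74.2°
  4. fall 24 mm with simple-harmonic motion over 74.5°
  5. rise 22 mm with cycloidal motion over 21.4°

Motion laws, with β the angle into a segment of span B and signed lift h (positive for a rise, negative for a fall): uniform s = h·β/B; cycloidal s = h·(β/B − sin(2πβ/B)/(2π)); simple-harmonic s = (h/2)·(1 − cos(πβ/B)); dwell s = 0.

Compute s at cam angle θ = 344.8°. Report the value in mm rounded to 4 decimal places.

seg 1 [0°–143°] cycloidal, h=18: full span → s += 18 → s = 18.0000
seg 2 [143°–189.9°] cycloidal, h=16: full span → s += 16 → s = 34.0000
seg 3 [189.9°–264.1°] dwell: s stays 34.0000
seg 4 [264.1°–338.6°] simple-harmonic, h=-24: full span → s += -24 → s = 10.0000
seg 5 [338.6°–360°] cycloidal, h=22: θ=344.8° here. β=6.2, B=21.4. 22·(0.2897 − sin(2π·0.2897)/(2π)) = 2.9809 → s = 12.9809

12.9809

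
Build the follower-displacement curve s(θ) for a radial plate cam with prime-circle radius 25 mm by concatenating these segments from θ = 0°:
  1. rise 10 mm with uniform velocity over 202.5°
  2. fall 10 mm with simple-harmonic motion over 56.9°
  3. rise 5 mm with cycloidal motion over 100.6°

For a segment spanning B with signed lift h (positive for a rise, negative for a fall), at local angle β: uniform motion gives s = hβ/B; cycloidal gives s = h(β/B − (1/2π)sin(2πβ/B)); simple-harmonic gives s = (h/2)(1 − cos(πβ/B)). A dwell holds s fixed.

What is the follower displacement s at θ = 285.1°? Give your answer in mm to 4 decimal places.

seg 1 [0°–202.5°] uniform, h=10: full span → s += 10 → s = 10.0000
seg 2 [202.5°–259.4°] simple-harmonic, h=-10: full span → s += -10 → s = 0.0000
seg 3 [259.4°–360°] cycloidal, h=5: θ=285.1° here. β=25.7, B=100.6. 5·(0.2555 − sin(2π·0.2555)/(2π)) = 0.4820 → s = 0.4820

0.4820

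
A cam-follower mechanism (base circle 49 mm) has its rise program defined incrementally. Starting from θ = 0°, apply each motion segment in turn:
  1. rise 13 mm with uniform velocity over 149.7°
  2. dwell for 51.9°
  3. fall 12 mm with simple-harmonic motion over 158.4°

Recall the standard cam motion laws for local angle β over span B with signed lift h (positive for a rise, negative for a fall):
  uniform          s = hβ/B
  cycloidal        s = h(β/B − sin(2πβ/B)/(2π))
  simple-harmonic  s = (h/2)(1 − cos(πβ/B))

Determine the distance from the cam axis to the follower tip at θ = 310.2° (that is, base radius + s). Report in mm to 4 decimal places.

seg 1 [0°–149.7°] uniform, h=13: full span → s += 13 → s = 13.0000
seg 2 [149.7°–201.6°] dwell: s stays 13.0000
seg 3 [201.6°–360°] simple-harmonic, h=-12: θ=310.2° here. β=108.6, B=158.4. -12/2·(1 − cos(π·0.6856)) = -9.3037 → s = 3.6963
radial distance = base radius + s = 49 + 3.6963 = 52.6963

52.6963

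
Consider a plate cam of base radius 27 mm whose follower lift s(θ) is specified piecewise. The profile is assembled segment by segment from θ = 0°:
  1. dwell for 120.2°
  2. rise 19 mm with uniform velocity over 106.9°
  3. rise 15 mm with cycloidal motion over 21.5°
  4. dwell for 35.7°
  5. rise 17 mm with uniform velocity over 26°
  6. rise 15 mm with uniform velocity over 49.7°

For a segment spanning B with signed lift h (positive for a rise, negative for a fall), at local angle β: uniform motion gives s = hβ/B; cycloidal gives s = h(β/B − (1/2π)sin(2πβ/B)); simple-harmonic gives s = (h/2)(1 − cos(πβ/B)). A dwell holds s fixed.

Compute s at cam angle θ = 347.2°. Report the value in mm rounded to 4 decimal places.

seg 1 [0°–120.2°] dwell: s stays 0.0000
seg 2 [120.2°–227.1°] uniform, h=19: full span → s += 19 → s = 19.0000
seg 3 [227.1°–248.6°] cycloidal, h=15: full span → s += 15 → s = 34.0000
seg 4 [248.6°–284.3°] dwell: s stays 34.0000
seg 5 [284.3°–310.3°] uniform, h=17: full span → s += 17 → s = 51.0000
seg 6 [310.3°–360°] uniform, h=15: θ=347.2° here. β=36.9, B=49.7. 15·36.9/49.7 = 11.1368 → s = 62.1368

62.1368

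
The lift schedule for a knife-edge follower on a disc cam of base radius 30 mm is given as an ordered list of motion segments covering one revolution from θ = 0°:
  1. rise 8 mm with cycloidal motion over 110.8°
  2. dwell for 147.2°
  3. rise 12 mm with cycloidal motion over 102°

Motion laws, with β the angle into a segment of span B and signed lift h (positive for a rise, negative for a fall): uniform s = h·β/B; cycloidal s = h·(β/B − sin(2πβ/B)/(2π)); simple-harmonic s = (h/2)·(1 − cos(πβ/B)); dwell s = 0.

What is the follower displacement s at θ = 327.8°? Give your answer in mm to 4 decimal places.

seg 1 [0°–110.8°] cycloidal, h=8: full span → s += 8 → s = 8.0000
seg 2 [110.8°–258°] dwell: s stays 8.0000
seg 3 [258°–360°] cycloidal, h=12: θ=327.8° here. β=69.8, B=102. 12·(0.6843 − sin(2π·0.6843)/(2π)) = 9.9613 → s = 17.9613

17.9613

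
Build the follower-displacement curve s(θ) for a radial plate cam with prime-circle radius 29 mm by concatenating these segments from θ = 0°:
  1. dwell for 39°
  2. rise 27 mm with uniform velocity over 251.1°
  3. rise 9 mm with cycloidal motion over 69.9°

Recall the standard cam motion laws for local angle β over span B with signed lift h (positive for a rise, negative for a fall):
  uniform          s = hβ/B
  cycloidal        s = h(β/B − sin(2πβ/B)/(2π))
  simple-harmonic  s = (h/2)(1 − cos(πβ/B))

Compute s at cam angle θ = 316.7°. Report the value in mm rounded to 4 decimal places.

seg 1 [0°–39°] dwell: s stays 0.0000
seg 2 [39°–290.1°] uniform, h=27: full span → s += 27 → s = 27.0000
seg 3 [290.1°–360°] cycloidal, h=9: θ=316.7° here. β=26.6, B=69.9. 9·(0.3805 − sin(2π·0.3805)/(2π)) = 2.4479 → s = 29.4479

29.4479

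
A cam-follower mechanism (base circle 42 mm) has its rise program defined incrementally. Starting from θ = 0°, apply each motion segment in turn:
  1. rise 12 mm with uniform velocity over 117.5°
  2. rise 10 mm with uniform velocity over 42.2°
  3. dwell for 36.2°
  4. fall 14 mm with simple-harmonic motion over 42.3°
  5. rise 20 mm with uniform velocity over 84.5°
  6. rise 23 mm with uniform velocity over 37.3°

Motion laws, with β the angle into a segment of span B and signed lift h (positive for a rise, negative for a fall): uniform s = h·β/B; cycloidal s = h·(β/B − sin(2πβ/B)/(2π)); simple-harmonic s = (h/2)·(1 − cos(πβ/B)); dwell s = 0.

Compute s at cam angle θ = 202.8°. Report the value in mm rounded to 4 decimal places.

seg 1 [0°–117.5°] uniform, h=12: full span → s += 12 → s = 12.0000
seg 2 [117.5°–159.7°] uniform, h=10: full span → s += 10 → s = 22.0000
seg 3 [159.7°–195.9°] dwell: s stays 22.0000
seg 4 [195.9°–238.2°] simple-harmonic, h=-14: θ=202.8° here. β=6.9, B=42.3. -14/2·(1 − cos(π·0.1631)) = -0.8992 → s = 21.1008

21.1008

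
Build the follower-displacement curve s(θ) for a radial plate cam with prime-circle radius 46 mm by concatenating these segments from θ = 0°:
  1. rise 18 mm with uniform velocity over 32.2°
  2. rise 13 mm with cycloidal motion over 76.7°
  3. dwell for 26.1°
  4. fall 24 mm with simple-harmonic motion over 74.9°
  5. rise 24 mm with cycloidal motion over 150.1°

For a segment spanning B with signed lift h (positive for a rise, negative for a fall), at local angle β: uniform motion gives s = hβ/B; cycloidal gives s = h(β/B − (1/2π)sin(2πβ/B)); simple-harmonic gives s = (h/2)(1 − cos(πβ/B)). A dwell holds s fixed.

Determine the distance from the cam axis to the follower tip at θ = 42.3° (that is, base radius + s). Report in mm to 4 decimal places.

seg 1 [0°–32.2°] uniform, h=18: full span → s += 18 → s = 18.0000
seg 2 [32.2°–108.9°] cycloidal, h=13: θ=42.3° here. β=10.1, B=76.7. 13·(0.1317 − sin(2π·0.1317)/(2π)) = 0.1887 → s = 18.1887
radial distance = base radius + s = 46 + 18.1887 = 64.1887

64.1887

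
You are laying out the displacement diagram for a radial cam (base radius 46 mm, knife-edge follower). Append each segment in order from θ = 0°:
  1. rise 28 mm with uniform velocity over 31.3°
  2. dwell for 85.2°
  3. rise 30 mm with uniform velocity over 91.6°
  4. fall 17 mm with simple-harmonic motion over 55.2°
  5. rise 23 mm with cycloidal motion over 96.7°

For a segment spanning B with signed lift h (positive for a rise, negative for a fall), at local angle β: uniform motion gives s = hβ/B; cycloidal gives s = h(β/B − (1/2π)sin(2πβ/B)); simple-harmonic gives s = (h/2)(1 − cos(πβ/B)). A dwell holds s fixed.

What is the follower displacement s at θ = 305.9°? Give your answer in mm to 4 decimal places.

seg 1 [0°–31.3°] uniform, h=28: full span → s += 28 → s = 28.0000
seg 2 [31.3°–116.5°] dwell: s stays 28.0000
seg 3 [116.5°–208.1°] uniform, h=30: full span → s += 30 → s = 58.0000
seg 4 [208.1°–263.3°] simple-harmonic, h=-17: full span → s += -17 → s = 41.0000
seg 5 [263.3°–360°] cycloidal, h=23: θ=305.9° here. β=42.6, B=96.7. 23·(0.4405 − sin(2π·0.4405)/(2π)) = 8.7963 → s = 49.7963

49.7963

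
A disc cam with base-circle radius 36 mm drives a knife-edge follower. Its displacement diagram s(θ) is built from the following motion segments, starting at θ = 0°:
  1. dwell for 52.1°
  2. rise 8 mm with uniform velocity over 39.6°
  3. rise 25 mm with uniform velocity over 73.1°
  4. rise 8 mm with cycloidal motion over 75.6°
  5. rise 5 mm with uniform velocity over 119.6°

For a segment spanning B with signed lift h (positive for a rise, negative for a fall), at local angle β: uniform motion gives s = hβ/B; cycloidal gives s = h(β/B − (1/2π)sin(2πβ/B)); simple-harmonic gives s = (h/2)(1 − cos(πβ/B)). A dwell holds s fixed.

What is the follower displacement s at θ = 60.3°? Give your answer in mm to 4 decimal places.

seg 1 [0°–52.1°] dwell: s stays 0.0000
seg 2 [52.1°–91.7°] uniform, h=8: θ=60.3° here. β=8.2, B=39.6. 8·8.2/39.6 = 1.6566 → s = 1.6566

1.6566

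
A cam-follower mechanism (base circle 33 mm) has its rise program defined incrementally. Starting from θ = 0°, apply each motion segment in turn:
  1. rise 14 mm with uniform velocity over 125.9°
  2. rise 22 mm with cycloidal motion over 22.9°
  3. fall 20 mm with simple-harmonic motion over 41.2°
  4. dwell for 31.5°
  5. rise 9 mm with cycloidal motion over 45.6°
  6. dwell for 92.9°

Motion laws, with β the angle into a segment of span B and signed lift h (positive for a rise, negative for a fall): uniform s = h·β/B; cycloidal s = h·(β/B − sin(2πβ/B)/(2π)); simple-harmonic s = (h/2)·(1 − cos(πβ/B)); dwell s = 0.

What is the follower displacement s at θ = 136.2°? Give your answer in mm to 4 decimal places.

seg 1 [0°–125.9°] uniform, h=14: full span → s += 14 → s = 14.0000
seg 2 [125.9°–148.8°] cycloidal, h=22: θ=136.2° here. β=10.3, B=22.9. 22·(0.4498 − sin(2π·0.4498)/(2π)) = 8.8086 → s = 22.8086

22.8086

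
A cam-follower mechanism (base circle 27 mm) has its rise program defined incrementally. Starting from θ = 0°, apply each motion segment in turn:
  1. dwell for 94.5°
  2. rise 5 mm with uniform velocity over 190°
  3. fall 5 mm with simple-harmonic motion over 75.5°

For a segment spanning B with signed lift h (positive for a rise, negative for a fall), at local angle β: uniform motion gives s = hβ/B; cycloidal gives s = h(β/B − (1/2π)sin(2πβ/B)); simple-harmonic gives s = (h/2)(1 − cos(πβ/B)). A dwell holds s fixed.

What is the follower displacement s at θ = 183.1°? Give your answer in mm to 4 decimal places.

seg 1 [0°–94.5°] dwell: s stays 0.0000
seg 2 [94.5°–284.5°] uniform, h=5: θ=183.1° here. β=88.6, B=190. 5·88.6/190 = 2.3316 → s = 2.3316

2.3316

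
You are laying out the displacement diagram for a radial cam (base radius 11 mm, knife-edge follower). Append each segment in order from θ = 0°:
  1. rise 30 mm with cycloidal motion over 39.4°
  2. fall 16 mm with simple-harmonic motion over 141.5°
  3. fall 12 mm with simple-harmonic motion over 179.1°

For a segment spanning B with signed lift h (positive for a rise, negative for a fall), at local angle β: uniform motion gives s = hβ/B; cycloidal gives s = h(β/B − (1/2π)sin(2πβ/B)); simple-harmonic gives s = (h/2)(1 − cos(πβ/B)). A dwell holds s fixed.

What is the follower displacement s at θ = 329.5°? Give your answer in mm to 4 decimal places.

seg 1 [0°–39.4°] cycloidal, h=30: full span → s += 30 → s = 30.0000
seg 2 [39.4°–180.9°] simple-harmonic, h=-16: full span → s += -16 → s = 14.0000
seg 3 [180.9°–360°] simple-harmonic, h=-12: θ=329.5° here. β=148.6, B=179.1. -12/2·(1 − cos(π·0.8297)) = -11.1616 → s = 2.8384

2.8384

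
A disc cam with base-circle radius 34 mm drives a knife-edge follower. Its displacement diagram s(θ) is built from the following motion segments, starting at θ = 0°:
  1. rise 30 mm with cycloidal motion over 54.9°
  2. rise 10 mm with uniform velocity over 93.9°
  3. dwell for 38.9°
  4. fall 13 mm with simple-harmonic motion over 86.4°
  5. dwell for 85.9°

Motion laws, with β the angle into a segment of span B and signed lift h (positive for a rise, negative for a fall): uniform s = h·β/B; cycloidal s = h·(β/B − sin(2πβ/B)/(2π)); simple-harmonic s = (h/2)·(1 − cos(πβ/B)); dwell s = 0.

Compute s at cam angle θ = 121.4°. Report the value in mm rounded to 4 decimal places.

seg 1 [0°–54.9°] cycloidal, h=30: full span → s += 30 → s = 30.0000
seg 2 [54.9°–148.8°] uniform, h=10: θ=121.4° here. β=66.5, B=93.9. 10·66.5/93.9 = 7.0820 → s = 37.0820

37.0820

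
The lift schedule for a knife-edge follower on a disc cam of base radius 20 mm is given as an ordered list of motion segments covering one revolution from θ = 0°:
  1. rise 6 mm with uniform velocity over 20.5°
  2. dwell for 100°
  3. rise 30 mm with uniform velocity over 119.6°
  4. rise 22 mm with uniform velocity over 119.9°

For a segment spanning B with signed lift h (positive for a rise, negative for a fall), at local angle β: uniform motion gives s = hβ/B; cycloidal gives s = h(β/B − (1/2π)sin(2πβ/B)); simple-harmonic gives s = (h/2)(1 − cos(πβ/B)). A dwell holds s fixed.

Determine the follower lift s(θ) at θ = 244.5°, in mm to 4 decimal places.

seg 1 [0°–20.5°] uniform, h=6: full span → s += 6 → s = 6.0000
seg 2 [20.5°–120.5°] dwell: s stays 6.0000
seg 3 [120.5°–240.1°] uniform, h=30: full span → s += 30 → s = 36.0000
seg 4 [240.1°–360°] uniform, h=22: θ=244.5° here. β=4.4, B=119.9. 22·4.4/119.9 = 0.8073 → s = 36.8073

36.8073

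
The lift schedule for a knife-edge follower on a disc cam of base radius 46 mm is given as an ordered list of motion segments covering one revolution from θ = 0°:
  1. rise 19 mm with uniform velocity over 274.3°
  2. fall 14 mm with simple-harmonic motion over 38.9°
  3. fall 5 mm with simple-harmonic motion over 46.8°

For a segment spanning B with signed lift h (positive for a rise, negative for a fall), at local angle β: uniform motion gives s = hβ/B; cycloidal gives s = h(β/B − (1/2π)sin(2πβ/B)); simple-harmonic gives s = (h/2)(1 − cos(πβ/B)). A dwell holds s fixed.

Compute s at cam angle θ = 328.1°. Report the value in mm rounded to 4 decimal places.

seg 1 [0°–274.3°] uniform, h=19: full span → s += 19 → s = 19.0000
seg 2 [274.3°–313.2°] simple-harmonic, h=-14: full span → s += -14 → s = 5.0000
seg 3 [313.2°–360°] simple-harmonic, h=-5: θ=328.1° here. β=14.9, B=46.8. -5/2·(1 − cos(π·0.3184)) = -1.1497 → s = 3.8503

3.8503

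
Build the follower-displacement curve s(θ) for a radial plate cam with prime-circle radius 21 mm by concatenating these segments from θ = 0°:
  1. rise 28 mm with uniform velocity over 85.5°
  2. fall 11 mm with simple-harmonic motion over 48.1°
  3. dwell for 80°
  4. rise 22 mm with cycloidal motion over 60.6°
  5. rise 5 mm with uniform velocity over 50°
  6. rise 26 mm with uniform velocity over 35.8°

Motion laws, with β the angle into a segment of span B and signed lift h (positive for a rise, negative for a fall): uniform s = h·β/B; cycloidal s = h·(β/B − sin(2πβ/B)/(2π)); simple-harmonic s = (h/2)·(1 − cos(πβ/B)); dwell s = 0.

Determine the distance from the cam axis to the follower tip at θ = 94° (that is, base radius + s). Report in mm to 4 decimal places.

seg 1 [0°–85.5°] uniform, h=28: full span → s += 28 → s = 28.0000
seg 2 [85.5°–133.6°] simple-harmonic, h=-11: θ=94° here. β=8.5, B=48.1. -11/2·(1 − cos(π·0.1767)) = -0.8260 → s = 27.1740
radial distance = base radius + s = 21 + 27.1740 = 48.1740

48.1740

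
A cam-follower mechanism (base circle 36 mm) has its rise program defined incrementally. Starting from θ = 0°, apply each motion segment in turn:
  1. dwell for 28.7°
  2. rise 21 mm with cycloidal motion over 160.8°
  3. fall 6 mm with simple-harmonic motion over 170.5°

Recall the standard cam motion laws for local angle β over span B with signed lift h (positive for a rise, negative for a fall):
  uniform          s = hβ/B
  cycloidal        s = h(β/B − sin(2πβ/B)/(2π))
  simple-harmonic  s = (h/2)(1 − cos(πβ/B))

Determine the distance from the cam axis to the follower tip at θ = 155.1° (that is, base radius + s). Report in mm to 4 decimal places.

seg 1 [0°–28.7°] dwell: s stays 0.0000
seg 2 [28.7°–189.5°] cycloidal, h=21: θ=155.1° here. β=126.4, B=160.8. 21·(0.7861 − sin(2π·0.7861)/(2π)) = 19.7643 → s = 19.7643
radial distance = base radius + s = 36 + 19.7643 = 55.7643

55.7643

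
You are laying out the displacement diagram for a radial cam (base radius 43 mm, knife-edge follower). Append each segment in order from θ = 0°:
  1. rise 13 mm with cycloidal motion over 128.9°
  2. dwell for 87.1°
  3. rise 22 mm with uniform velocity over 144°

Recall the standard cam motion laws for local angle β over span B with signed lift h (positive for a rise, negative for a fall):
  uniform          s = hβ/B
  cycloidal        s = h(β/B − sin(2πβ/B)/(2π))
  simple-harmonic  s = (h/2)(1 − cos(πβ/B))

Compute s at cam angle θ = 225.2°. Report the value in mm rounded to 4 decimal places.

seg 1 [0°–128.9°] cycloidal, h=13: full span → s += 13 → s = 13.0000
seg 2 [128.9°–216°] dwell: s stays 13.0000
seg 3 [216°–360°] uniform, h=22: θ=225.2° here. β=9.2, B=144. 22·9.2/144 = 1.4056 → s = 14.4056

14.4056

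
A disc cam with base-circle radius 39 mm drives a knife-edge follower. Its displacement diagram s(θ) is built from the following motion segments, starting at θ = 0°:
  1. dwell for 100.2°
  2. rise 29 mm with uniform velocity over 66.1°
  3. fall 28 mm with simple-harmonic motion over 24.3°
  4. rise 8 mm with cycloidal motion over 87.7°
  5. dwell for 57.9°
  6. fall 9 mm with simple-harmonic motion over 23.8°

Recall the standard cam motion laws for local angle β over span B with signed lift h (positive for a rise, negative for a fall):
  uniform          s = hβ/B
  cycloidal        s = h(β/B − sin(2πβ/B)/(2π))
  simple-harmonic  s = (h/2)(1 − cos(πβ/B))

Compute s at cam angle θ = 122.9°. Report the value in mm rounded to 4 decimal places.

seg 1 [0°–100.2°] dwell: s stays 0.0000
seg 2 [100.2°–166.3°] uniform, h=29: θ=122.9° here. β=22.7, B=66.1. 29·22.7/66.1 = 9.9592 → s = 9.9592

9.9592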